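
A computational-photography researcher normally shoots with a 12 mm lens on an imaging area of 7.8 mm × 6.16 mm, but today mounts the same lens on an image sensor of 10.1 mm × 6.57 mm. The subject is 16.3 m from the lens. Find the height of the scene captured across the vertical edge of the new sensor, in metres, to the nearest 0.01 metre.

The focal length stays 12 mm; the relevant sensor dimension is now h = 6.57 mm. Object distance dₒ = 16.3 m = 16300 mm.
Thin-lens field height W = h·(dₒ − f)/f = 6.57 × (16300 − 12)/12 ≈ 8917.680 mm = 8.91768 m.

8.92 m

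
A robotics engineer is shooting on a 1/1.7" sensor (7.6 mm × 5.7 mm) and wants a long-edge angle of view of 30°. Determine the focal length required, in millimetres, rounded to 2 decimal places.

14.18 mm

From α = 2·arctan(w/2f) we get f = w / (2·tan(α/2)).
With w = 7.6 mm and α/2 = 15°, tan(α/2) ≈ 0.26795, so f ≈ 7.6 / 0.53590 ≈ 14.1818 mm.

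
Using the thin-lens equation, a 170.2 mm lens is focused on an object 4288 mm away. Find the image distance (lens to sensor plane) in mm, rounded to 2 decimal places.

177.23 mm

1/dᵢ = 1/f − 1/dₒ = 1/170.2 − 1/4288 = 0.0056422 mm⁻¹.
dᵢ = 1/0.0056422 ≈ 177.2348 mm.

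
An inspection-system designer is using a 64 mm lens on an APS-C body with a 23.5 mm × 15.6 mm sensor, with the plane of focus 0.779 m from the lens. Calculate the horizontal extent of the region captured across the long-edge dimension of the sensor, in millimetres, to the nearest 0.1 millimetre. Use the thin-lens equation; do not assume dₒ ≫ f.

262.5 mm

dₒ: 0.779 m = 779 mm.
Similar triangles through the lens centre give W/dₒ = w/dᵢ; with 1/f = 1/dₒ + 1/dᵢ this gives W = w·(dₒ − f)/f.
W = 23.5 mm × (779 − 64) / 64 = 23.5 × 11.1719 ≈ 262.539 mm.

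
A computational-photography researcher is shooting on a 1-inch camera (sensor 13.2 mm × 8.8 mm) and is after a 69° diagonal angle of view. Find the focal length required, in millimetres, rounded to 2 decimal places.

Sensor diagonal = √(13.2² + 8.8²) = √251.6800 ≈ 15.8644 mm.
From α = 2·arctan(d/2f) we get f = d / (2·tan(α/2)).
With d = 15.8644 mm and α/2 = 34.5°, tan(α/2) ≈ 0.68728, so f ≈ 15.8644 / 1.37456 ≈ 11.5414 mm.

11.54 mm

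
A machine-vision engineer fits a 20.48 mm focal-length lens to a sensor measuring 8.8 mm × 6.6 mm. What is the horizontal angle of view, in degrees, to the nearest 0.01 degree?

24.25°

Angle of view α = 2·arctan(w/2f) with w = 8.8 mm and f = 20.48 mm.
w/2f = 0.21484; arctan(0.21484) ≈ 12.1253°, so α ≈ 24.2506°.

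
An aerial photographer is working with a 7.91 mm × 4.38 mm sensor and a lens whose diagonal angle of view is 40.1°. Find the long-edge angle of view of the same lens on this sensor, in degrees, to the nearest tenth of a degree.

35.4°

Sensor diagonal = √(7.91² + 4.38²) = √81.7525 ≈ 9.0417 mm.
From the diagonal AOV: f = 9.0417 / (2·tan(20.05°)) = 9.0417 / 0.72992 ≈ 12.3873 mm.
Long-edge AOV = 2·arctan(7.91 / (2 × 12.3873)) = 2·arctan(0.31928) ≈ 35.4143°.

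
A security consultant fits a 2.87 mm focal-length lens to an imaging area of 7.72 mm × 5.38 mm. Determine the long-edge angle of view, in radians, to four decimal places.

Angle of view α = 2·arctan(w/2f) with w = 7.72 mm and f = 2.87 mm.
w/2f = 1.34495; arctan(1.34495) ≈ 0.9315 rad, so α ≈ 1.8629 rad.

1.8629 rad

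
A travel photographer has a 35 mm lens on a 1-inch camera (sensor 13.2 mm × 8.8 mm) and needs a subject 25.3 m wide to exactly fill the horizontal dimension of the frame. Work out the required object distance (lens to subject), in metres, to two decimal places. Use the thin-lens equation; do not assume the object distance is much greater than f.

W: 25.3 m = 25300 mm.
Magnification m = w/W = dᵢ/dₒ; combined with 1/f = 1/dₒ + 1/dᵢ this gives dₒ = f·(1 + W/w).
dₒ = 35 mm × (1 + 25300/13.2) = 35 × 1917.6667 ≈ 67118.333 mm = 67.1183 m.

67.12 m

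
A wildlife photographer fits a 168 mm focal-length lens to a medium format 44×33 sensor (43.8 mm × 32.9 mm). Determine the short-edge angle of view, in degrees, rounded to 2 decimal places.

Angle of view α = 2·arctan(h/2f) with h = 32.9 mm and f = 168 mm.
h/2f = 0.09792; arctan(0.09792) ≈ 5.5924°, so α ≈ 11.1848°.

11.18°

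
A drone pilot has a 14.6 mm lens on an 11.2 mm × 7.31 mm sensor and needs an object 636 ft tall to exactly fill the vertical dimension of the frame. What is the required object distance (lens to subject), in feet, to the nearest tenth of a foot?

W: 636 ft × 304.8 mm/ft = 193852.79 mm.
Magnification m = h/W = dᵢ/dₒ; combined with 1/f = 1/dₒ + 1/dᵢ this gives dₒ = f·(1 + W/h).
dₒ = 14.6 mm × (1 + 193853/7.31) = 14.6 × 26519.8500 ≈ 387189.811 mm = 387189.811/304.8 ft = 1270.31 ft.

1270.3 ft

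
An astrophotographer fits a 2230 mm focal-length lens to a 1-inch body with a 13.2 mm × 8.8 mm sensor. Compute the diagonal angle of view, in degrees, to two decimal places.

Sensor diagonal = √(13.2² + 8.8²) = √251.6800 ≈ 15.8644 mm.
Angle of view α = 2·arctan(d/2f) with d = 15.8644 mm and f = 2230 mm.
d/2f = 0.00356; arctan(0.00356) ≈ 0.2038°, so α ≈ 0.4076°.

0.41°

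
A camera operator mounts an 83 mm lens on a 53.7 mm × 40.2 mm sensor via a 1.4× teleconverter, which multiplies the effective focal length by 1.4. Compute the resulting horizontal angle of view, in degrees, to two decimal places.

Effective focal length f = 83 × 1.4 = 116.2 mm.
α = 2·arctan(53.7 / (2 × 116.2)) = 2·arctan(0.23107) ≈ 26.0216°.

26.02°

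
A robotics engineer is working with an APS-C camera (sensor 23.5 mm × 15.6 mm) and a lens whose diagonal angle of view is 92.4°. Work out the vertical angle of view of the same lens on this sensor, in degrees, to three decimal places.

Sensor diagonal = √(23.5² + 15.6²) = √795.6100 ≈ 28.2066 mm.
From the diagonal AOV: f = 28.2066 / (2·tan(46.2°)) = 28.2066 / 2.08558 ≈ 13.5246 mm.
Vertical AOV = 2·arctan(15.6 / (2 × 13.5246)) = 2·arctan(0.57673) ≈ 59.9466°.

59.947°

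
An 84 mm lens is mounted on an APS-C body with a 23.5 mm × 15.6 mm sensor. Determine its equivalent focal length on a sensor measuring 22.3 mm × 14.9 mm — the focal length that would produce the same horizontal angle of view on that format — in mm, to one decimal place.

Equal angle of view means equal width/f ratio, so f₂ = f₁ · (width₂/width₁) = 84 × 22.3/23.5.
f₂ = 84 × 0.94894 ≈ 79.711 mm.

79.7 mm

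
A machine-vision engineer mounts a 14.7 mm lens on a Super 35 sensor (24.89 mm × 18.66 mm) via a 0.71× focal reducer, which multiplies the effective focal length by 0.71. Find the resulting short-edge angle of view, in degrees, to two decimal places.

83.59°

Effective focal length f = 14.7 × 0.71 = 10.437 mm.
α = 2·arctan(18.66 / (2 × 10.437)) = 2·arctan(0.89394) ≈ 83.5893°.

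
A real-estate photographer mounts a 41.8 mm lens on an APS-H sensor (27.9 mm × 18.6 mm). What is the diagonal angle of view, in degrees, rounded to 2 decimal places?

43.71°

Sensor diagonal = √(27.9² + 18.6²) = √1124.3700 ≈ 33.5316 mm.
Angle of view α = 2·arctan(d/2f) with d = 33.5316 mm and f = 41.8 mm.
d/2f = 0.40110; arctan(0.40110) ≈ 21.8555°, so α ≈ 43.7110°.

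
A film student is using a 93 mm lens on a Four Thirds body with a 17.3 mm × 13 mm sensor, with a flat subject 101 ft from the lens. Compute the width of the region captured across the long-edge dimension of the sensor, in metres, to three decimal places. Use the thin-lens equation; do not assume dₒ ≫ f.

5.709 m

dₒ: 101 ft × 304.8 mm/ft = 30784.80 mm.
Similar triangles through the lens centre give W/dₒ = w/dᵢ; with 1/f = 1/dₒ + 1/dᵢ this gives W = w·(dₒ − f)/f.
W = 17.3 mm × (30784.8 − 93) / 93 = 17.3 × 330.0193 ≈ 5709.335 mm = 5.70933 m.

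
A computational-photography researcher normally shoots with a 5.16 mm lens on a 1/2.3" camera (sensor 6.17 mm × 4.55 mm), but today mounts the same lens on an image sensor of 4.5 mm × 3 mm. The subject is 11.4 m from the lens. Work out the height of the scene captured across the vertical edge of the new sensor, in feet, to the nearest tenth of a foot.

The focal length stays 5.16 mm; the relevant sensor dimension is now h = 3 mm. Object distance dₒ = 11.4 m = 11400 mm.
Thin-lens field height W = h·(dₒ − f)/f = 3 × (11400 − 5.16)/5.16 ≈ 6624.907 mm = 6624.907/304.8 ft = 21.7353 ft.

21.7 ft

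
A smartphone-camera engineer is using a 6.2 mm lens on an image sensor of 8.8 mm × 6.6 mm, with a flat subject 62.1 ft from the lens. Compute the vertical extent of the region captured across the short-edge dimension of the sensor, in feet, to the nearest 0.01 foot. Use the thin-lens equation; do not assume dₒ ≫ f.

dₒ: 62.1 ft × 304.8 mm/ft = 18928.08 mm.
Similar triangles through the lens centre give W/dₒ = h/dᵢ; with 1/f = 1/dₒ + 1/dᵢ this gives W = h·(dₒ − f)/f.
W = 6.6 mm × (18928.1 − 6.2) / 6.2 = 6.6 × 3051.9160 ≈ 20142.646 mm = 20142.646/304.8 ft = 66.0848 ft.

66.08 ft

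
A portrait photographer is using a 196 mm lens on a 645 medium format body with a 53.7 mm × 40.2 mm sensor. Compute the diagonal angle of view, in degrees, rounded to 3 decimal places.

19.421°

Sensor diagonal = √(53.7² + 40.2²) = √4499.7300 ≈ 67.0800 mm.
Angle of view α = 2·arctan(d/2f) with d = 67.0800 mm and f = 196 mm.
d/2f = 0.17112; arctan(0.17112) ≈ 9.7105°, so α ≈ 19.4211°.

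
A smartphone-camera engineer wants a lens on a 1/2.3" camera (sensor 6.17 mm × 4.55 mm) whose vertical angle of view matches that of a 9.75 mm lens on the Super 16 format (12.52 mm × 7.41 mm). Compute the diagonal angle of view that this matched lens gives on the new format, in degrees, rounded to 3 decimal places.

65.259°

Equal vertical AOV ⇒ f₂ = f₁ · 4.55/7.41 = 9.75 × 0.61404 ≈ 5.9868 mm.
Sensor diagonal = √(6.17² + 4.55²) = √58.7714 ≈ 7.6663 mm.
Diagonal AOV on the new format = 2·arctan(7.6663 / (2 × 5.9868)) = 2·arctan(0.64026) ≈ 65.2595°.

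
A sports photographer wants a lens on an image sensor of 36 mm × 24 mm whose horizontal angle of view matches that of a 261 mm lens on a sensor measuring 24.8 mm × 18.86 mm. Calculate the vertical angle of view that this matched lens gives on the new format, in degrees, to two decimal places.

Equal horizontal AOV ⇒ f₂ = f₁ · 36/24.8 = 261 × 1.45161 ≈ 378.8710 mm.
Vertical AOV on the new format = 2·arctan(24 / (2 × 378.8710)) = 2·arctan(0.03167) ≈ 3.6283°.

3.63°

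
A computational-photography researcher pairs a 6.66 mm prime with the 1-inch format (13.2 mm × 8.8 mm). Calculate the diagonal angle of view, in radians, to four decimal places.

1.7447 rad

Sensor diagonal = √(13.2² + 8.8²) = √251.6800 ≈ 15.8644 mm.
Angle of view α = 2·arctan(d/2f) with d = 15.8644 mm and f = 6.66 mm.
d/2f = 1.19102; arctan(1.19102) ≈ 0.8724 rad, so α ≈ 1.7447 rad.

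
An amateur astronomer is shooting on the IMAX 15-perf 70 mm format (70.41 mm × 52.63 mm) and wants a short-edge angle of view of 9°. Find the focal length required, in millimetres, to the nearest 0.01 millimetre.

334.36 mm

From α = 2·arctan(h/2f) we get f = h / (2·tan(α/2)).
With h = 52.63 mm and α/2 = 4.5°, tan(α/2) ≈ 0.07870, so f ≈ 52.63 / 0.15740 ≈ 334.3638 mm.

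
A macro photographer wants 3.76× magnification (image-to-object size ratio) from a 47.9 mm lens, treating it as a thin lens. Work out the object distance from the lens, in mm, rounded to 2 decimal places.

With m = dᵢ/dₒ and 1/f = 1/dₒ + 1/dᵢ, substituting dᵢ = m·dₒ gives 1/f = (1 + 1/m)/dₒ, hence dₒ = f·(1 + 1/m).
dₒ = 47.9 × (1 + 1/3.76) = 47.9 × 1.26596 ≈ 60.639 mm.

60.64 mm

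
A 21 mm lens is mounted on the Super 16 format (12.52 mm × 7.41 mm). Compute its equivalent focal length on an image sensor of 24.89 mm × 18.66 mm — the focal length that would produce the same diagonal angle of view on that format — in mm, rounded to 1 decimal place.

Sensor diagonal = √(12.52² + 7.41²) = √211.6585 ≈ 14.5485 mm.
Sensor diagonal = √(24.89² + 18.66²) = √967.7077 ≈ 31.1080 mm.
Equal angle of view means equal diagonal/f ratio, so f₂ = f₁ · (diagonal₂/diagonal₁) = 21 × 31.1080/14.5485.
f₂ = 21 × 2.13823 ≈ 44.903 mm.

44.9 mm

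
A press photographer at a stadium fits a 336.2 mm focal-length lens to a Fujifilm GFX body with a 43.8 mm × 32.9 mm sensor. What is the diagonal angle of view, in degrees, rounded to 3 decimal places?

Sensor diagonal = √(43.8² + 32.9²) = √3000.8500 ≈ 54.7800 mm.
Angle of view α = 2·arctan(d/2f) with d = 54.7800 mm and f = 336.2 mm.
d/2f = 0.08147; arctan(0.08147) ≈ 4.6576°, so α ≈ 9.3151°.

9.315°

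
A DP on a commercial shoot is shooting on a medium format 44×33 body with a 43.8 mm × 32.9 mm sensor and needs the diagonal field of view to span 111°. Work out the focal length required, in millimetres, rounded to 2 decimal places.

Sensor diagonal = √(43.8² + 32.9²) = √3000.8500 ≈ 54.7800 mm.
From α = 2·arctan(d/2f) we get f = d / (2·tan(α/2)).
With d = 54.7800 mm and α/2 = 55.5°, tan(α/2) ≈ 1.45501, so f ≈ 54.7800 / 2.91002 ≈ 18.8246 mm.

18.82 mm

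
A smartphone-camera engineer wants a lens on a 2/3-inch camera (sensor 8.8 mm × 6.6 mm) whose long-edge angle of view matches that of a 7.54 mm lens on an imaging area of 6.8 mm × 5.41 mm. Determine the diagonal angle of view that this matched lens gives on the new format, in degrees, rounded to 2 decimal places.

58.82°

Equal long-edge AOV ⇒ f₂ = f₁ · 8.8/6.8 = 7.54 × 1.29412 ≈ 9.7576 mm.
Sensor diagonal = √(8.8² + 6.6²) = √121.0000 ≈ 11.0000 mm.
Diagonal AOV on the new format = 2·arctan(11.0000 / (2 × 9.7576)) = 2·arctan(0.56366) ≈ 58.8165°.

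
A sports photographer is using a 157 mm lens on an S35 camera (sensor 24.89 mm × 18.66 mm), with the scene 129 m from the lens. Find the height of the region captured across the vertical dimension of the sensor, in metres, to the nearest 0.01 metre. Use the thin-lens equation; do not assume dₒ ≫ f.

dₒ: 129 m = 129000 mm.
Similar triangles through the lens centre give W/dₒ = h/dᵢ; with 1/f = 1/dₒ + 1/dᵢ this gives W = h·(dₒ − f)/f.
W = 18.66 mm × (129000 − 157) / 157 = 18.66 × 820.6561 ≈ 15313.442 mm = 15.3134 m.

15.31 m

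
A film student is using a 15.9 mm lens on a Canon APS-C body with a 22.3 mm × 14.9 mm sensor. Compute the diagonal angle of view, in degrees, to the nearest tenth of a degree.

80.3°

Sensor diagonal = √(22.3² + 14.9²) = √719.3000 ≈ 26.8198 mm.
Angle of view α = 2·arctan(d/2f) with d = 26.8198 mm and f = 15.9 mm.
d/2f = 0.84339; arctan(0.84339) ≈ 40.1439°, so α ≈ 80.2878°.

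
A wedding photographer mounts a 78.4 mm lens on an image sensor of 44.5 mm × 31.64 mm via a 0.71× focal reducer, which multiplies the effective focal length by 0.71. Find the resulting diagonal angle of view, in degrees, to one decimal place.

Effective focal length f = 78.4 × 0.71 = 55.664 mm.
Sensor diagonal = √(44.5² + 31.64²) = √2981.3396 ≈ 54.6016 mm.
α = 2·arctan(54.602 / (2 × 55.664)) = 2·arctan(0.49046) ≈ 52.2520°.

52.3°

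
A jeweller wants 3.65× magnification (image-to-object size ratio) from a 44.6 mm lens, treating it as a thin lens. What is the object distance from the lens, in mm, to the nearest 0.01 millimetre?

56.82 mm

With m = dᵢ/dₒ and 1/f = 1/dₒ + 1/dᵢ, substituting dᵢ = m·dₒ gives 1/f = (1 + 1/m)/dₒ, hence dₒ = f·(1 + 1/m).
dₒ = 44.6 × (1 + 1/3.65) = 44.6 × 1.27397 ≈ 56.819 mm.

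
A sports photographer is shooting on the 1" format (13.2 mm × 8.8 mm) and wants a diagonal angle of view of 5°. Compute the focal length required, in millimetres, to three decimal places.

Sensor diagonal = √(13.2² + 8.8²) = √251.6800 ≈ 15.8644 mm.
From α = 2·arctan(d/2f) we get f = d / (2·tan(α/2)).
With d = 15.8644 mm and α/2 = 2.5°, tan(α/2) ≈ 0.04366, so f ≈ 15.8644 / 0.08732 ≈ 181.6775 mm.

181.678 mm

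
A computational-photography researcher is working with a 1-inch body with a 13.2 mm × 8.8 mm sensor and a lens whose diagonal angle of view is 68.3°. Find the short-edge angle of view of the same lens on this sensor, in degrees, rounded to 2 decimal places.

41.24°

Sensor diagonal = √(13.2² + 8.8²) = √251.6800 ≈ 15.8644 mm.
From the diagonal AOV: f = 15.8644 / (2·tan(34.15°)) = 15.8644 / 1.35665 ≈ 11.6938 mm.
Short-edge AOV = 2·arctan(8.8 / (2 × 11.6938)) = 2·arctan(0.37627) ≈ 41.2393°.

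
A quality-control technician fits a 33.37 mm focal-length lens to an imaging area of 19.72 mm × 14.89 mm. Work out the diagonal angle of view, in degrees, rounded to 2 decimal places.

40.63°

Sensor diagonal = √(19.72² + 14.89²) = √610.5905 ≈ 24.7101 mm.
Angle of view α = 2·arctan(d/2f) with d = 24.7101 mm and f = 33.37 mm.
d/2f = 0.37024; arctan(0.37024) ≈ 20.3168°, so α ≈ 40.6336°.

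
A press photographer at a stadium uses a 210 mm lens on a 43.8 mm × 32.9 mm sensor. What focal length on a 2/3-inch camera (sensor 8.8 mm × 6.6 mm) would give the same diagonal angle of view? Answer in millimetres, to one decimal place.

42.2 mm

Sensor diagonal = √(43.8² + 32.9²) = √3000.8500 ≈ 54.7800 mm.
Sensor diagonal = √(8.8² + 6.6²) = √121.0000 ≈ 11.0000 mm.
Equal angle of view means equal diagonal/f ratio, so f₂ = f₁ · (diagonal₂/diagonal₁) = 210 × 11.0000/54.7800.
f₂ = 210 × 0.20080 ≈ 42.169 mm.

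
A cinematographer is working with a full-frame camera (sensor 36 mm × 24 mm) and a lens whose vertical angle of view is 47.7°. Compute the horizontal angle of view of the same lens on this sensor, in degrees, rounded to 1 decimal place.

67.1°

From the vertical AOV: f = 24 / (2·tan(23.85°)) = 24 / 0.88419 ≈ 27.1435 mm.
Horizontal AOV = 2·arctan(36 / (2 × 27.1435)) = 2·arctan(0.66314) ≈ 67.1001°.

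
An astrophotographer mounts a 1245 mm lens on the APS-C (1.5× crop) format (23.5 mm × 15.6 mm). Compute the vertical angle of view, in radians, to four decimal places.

0.0125 rad

Angle of view α = 2·arctan(h/2f) with h = 15.6 mm and f = 1245 mm.
h/2f = 0.00627; arctan(0.00627) ≈ 0.0063 rad, so α ≈ 0.0125 rad.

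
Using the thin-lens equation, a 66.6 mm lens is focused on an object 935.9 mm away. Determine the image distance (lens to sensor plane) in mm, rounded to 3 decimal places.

71.702 mm

1/dᵢ = 1/f − 1/dₒ = 1/66.6 − 1/935.9 = 0.0139465 mm⁻¹.
dᵢ = 1/0.0139465 ≈ 71.7025 mm.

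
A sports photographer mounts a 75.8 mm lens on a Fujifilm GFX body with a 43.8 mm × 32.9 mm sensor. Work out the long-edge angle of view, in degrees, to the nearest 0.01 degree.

32.23°

Angle of view α = 2·arctan(w/2f) with w = 43.8 mm and f = 75.8 mm.
w/2f = 0.28892; arctan(0.28892) ≈ 16.1150°, so α ≈ 32.2299°.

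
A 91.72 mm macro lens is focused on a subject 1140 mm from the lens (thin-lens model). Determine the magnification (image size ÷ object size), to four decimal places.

Thin lens: 1/f = 1/dₒ + 1/dᵢ → 1/dᵢ = 1/91.72 − 1/1140 = 0.0100256 mm⁻¹, so dᵢ ≈ 99.7451 mm.
Magnification m = dᵢ/dₒ = 99.7451/1140 ≈ 0.08750.

0.0875×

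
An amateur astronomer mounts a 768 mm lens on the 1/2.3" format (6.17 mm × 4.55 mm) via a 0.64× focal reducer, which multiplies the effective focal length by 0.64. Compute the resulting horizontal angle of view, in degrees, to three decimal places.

0.719°

Effective focal length f = 768 × 0.64 = 491.52 mm.
α = 2·arctan(6.17 / (2 × 491.52)) = 2·arctan(0.00628) ≈ 0.7192°.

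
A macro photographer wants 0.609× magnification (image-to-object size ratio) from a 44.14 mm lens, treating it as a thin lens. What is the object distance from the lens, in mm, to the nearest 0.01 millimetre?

With m = dᵢ/dₒ and 1/f = 1/dₒ + 1/dᵢ, substituting dᵢ = m·dₒ gives 1/f = (1 + 1/m)/dₒ, hence dₒ = f·(1 + 1/m).
dₒ = 44.14 × (1 + 1/0.609) = 44.14 × 2.64204 ≈ 116.619 mm.

116.62 mm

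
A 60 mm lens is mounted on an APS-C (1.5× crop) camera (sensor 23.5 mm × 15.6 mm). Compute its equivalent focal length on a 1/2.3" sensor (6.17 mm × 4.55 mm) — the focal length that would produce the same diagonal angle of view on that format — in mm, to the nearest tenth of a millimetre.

Sensor diagonal = √(23.5² + 15.6²) = √795.6100 ≈ 28.2066 mm.
Sensor diagonal = √(6.17² + 4.55²) = √58.7714 ≈ 7.6663 mm.
Equal angle of view means equal diagonal/f ratio, so f₂ = f₁ · (diagonal₂/diagonal₁) = 60 × 7.6663/28.2066.
f₂ = 60 × 0.27179 ≈ 16.307 mm.

16.3 mm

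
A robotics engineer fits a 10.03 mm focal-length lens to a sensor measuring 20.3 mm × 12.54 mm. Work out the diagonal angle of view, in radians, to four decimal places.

1.7434 rad

Sensor diagonal = √(20.3² + 12.54²) = √569.3416 ≈ 23.8609 mm.
Angle of view α = 2·arctan(d/2f) with d = 23.8609 mm and f = 10.03 mm.
d/2f = 1.18948; arctan(1.18948) ≈ 0.8717 rad, so α ≈ 1.7434 rad.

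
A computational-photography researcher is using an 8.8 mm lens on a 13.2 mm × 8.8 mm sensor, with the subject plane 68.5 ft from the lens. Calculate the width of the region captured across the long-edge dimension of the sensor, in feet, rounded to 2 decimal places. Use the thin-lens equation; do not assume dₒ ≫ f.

dₒ: 68.5 ft × 304.8 mm/ft = 20878.80 mm.
Similar triangles through the lens centre give W/dₒ = w/dᵢ; with 1/f = 1/dₒ + 1/dᵢ this gives W = w·(dₒ − f)/f.
W = 13.2 mm × (20878.8 − 8.8) / 8.8 = 13.2 × 2371.5908 ≈ 31304.999 mm = 31304.999/304.8 ft = 102.707 ft.

102.71 ft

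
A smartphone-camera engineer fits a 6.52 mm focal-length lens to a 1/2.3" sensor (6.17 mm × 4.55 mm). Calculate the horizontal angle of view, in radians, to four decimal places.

Angle of view α = 2·arctan(w/2f) with w = 6.17 mm and f = 6.52 mm.
w/2f = 0.47316; arctan(0.47316) ≈ 0.4419 rad, so α ≈ 0.8839 rad.

0.8839 rad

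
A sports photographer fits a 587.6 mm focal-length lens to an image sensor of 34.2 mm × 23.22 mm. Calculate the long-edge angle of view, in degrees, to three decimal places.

3.334°

Angle of view α = 2·arctan(w/2f) with w = 34.2 mm and f = 587.6 mm.
w/2f = 0.02910; arctan(0.02910) ≈ 1.6669°, so α ≈ 3.3338°.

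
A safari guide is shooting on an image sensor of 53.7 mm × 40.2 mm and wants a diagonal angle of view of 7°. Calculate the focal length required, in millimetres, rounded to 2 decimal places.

548.37 mm

Sensor diagonal = √(53.7² + 40.2²) = √4499.7300 ≈ 67.0800 mm.
From α = 2·arctan(d/2f) we get f = d / (2·tan(α/2)).
With d = 67.0800 mm and α/2 = 3.5°, tan(α/2) ≈ 0.06116, so f ≈ 67.0800 / 0.12233 ≈ 548.3744 mm.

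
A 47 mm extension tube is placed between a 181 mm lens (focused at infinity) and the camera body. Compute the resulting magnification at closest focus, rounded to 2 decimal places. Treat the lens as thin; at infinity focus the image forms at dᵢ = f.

The tube moves the image plane from f to f + e, so dᵢ = 181 + 47 = 228 mm. Focus is achieved when 1/f = 1/dₒ + 1/dᵢ, giving dₒ = 1/(1/f − 1/(f+e)).
Magnification m = dᵢ/dₒ = (f+e)·(1/f − 1/(f+e)) = e/f = 47/181 ≈ 0.2597.

0.26×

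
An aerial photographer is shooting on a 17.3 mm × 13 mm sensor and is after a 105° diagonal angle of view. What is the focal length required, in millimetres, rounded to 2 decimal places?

8.30 mm

Sensor diagonal = √(17.3² + 13²) = √468.2900 ≈ 21.6400 mm.
From α = 2·arctan(d/2f) we get f = d / (2·tan(α/2)).
With d = 21.6400 mm and α/2 = 52.5°, tan(α/2) ≈ 1.30323, so f ≈ 21.6400 / 2.60645 ≈ 8.3025 mm.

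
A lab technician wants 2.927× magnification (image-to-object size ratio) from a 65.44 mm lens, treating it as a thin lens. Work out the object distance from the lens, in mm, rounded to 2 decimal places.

87.80 mm

With m = dᵢ/dₒ and 1/f = 1/dₒ + 1/dᵢ, substituting dᵢ = m·dₒ gives 1/f = (1 + 1/m)/dₒ, hence dₒ = f·(1 + 1/m).
dₒ = 65.44 × (1 + 1/2.927) = 65.44 × 1.34165 ≈ 87.797 mm.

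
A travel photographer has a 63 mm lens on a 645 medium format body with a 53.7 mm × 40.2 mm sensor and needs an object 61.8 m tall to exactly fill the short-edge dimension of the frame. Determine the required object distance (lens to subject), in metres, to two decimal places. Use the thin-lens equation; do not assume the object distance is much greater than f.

96.91 m

W: 61.8 m = 61800 mm.
Magnification m = h/W = dᵢ/dₒ; combined with 1/f = 1/dₒ + 1/dᵢ this gives dₒ = f·(1 + W/h).
dₒ = 63 mm × (1 + 61800/40.2) = 63 × 1538.3134 ≈ 96913.746 mm = 96.9137 m.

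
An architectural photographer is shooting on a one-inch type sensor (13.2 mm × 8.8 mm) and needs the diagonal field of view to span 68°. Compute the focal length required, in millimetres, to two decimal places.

Sensor diagonal = √(13.2² + 8.8²) = √251.6800 ≈ 15.8644 mm.
From α = 2·arctan(d/2f) we get f = d / (2·tan(α/2)).
With d = 15.8644 mm and α/2 = 34°, tan(α/2) ≈ 0.67451, so f ≈ 15.8644 / 1.34902 ≈ 11.7600 mm.

11.76 mm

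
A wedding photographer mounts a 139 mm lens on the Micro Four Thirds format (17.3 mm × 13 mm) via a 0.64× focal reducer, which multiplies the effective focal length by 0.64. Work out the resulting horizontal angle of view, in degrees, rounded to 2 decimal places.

Effective focal length f = 139 × 0.64 = 88.96 mm.
α = 2·arctan(17.3 / (2 × 88.96)) = 2·arctan(0.09723) ≈ 11.1074°.

11.11°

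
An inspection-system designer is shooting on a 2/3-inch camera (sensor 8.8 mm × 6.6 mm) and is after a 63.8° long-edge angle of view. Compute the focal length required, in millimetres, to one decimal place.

7.1 mm

From α = 2·arctan(w/2f) we get f = w / (2·tan(α/2)).
With w = 8.8 mm and α/2 = 31.9°, tan(α/2) ≈ 0.62245, so f ≈ 8.8 / 1.24489 ≈ 7.0689 mm.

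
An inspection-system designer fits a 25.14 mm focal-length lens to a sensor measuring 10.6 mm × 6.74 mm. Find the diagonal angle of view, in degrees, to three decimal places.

28.054°

Sensor diagonal = √(10.6² + 6.74²) = √157.7876 ≈ 12.5614 mm.
Angle of view α = 2·arctan(d/2f) with d = 12.5614 mm and f = 25.14 mm.
d/2f = 0.24983; arctan(0.24983) ≈ 14.0270°, so α ≈ 28.0539°.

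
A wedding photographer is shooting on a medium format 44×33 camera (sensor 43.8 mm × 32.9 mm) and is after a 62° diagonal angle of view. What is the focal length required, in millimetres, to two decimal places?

Sensor diagonal = √(43.8² + 32.9²) = √3000.8500 ≈ 54.7800 mm.
From α = 2·arctan(d/2f) we get f = d / (2·tan(α/2)).
With d = 54.7800 mm and α/2 = 31°, tan(α/2) ≈ 0.60086, so f ≈ 54.7800 / 1.20172 ≈ 45.5846 mm.

45.58 mm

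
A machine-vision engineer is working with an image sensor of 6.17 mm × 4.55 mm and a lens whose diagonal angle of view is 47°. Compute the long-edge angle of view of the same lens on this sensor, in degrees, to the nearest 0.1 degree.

Sensor diagonal = √(6.17² + 4.55²) = √58.7714 ≈ 7.6663 mm.
From the diagonal AOV: f = 7.6663 / (2·tan(23.5°)) = 7.6663 / 0.86962 ≈ 8.8156 mm.
Long-edge AOV = 2·arctan(6.17 / (2 × 8.8156)) = 2·arctan(0.34995) ≈ 38.5748°.

38.6°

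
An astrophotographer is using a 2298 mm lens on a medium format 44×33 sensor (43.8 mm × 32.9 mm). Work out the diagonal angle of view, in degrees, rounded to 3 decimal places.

1.366°

Sensor diagonal = √(43.8² + 32.9²) = √3000.8500 ≈ 54.7800 mm.
Angle of view α = 2·arctan(d/2f) with d = 54.7800 mm and f = 2298 mm.
d/2f = 0.01192; arctan(0.01192) ≈ 0.6829°, so α ≈ 1.3658°.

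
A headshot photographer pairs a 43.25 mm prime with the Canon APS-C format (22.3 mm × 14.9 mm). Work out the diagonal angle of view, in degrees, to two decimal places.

Sensor diagonal = √(22.3² + 14.9²) = √719.3000 ≈ 26.8198 mm.
Angle of view α = 2·arctan(d/2f) with d = 26.8198 mm and f = 43.25 mm.
d/2f = 0.31006; arctan(0.31006) ≈ 17.2263°, so α ≈ 34.4526°.

34.45°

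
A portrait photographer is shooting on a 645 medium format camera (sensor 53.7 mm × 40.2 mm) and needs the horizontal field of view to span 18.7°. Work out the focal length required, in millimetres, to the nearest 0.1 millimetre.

From α = 2·arctan(w/2f) we get f = w / (2·tan(α/2)).
With w = 53.7 mm and α/2 = 9.35°, tan(α/2) ≈ 0.16465, so f ≈ 53.7 / 0.32930 ≈ 163.0707 mm.

163.1 mm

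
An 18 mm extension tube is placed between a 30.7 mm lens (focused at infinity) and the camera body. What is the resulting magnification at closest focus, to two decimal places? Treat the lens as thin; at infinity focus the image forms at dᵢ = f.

The tube moves the image plane from f to f + e, so dᵢ = 30.7 + 18 = 48.7 mm. Focus is achieved when 1/f = 1/dₒ + 1/dᵢ, giving dₒ = 1/(1/f − 1/(f+e)).
Magnification m = dᵢ/dₒ = (f+e)·(1/f − 1/(f+e)) = e/f = 18/30.7 ≈ 0.5863.

0.59×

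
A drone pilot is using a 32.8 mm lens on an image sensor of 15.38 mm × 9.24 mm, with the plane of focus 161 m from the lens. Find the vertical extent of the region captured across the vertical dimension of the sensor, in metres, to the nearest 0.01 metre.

45.35 m

dₒ: 161 m = 161000 mm.
Similar triangles through the lens centre give W/dₒ = h/dᵢ; with 1/f = 1/dₒ + 1/dᵢ this gives W = h·(dₒ − f)/f.
W = 9.24 mm × (161000 − 32.8) / 32.8 = 9.24 × 4907.5366 ≈ 45345.638 mm = 45.3456 m.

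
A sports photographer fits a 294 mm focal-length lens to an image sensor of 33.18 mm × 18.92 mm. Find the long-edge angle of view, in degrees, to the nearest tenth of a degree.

Angle of view α = 2·arctan(w/2f) with w = 33.18 mm and f = 294 mm.
w/2f = 0.05643; arctan(0.05643) ≈ 3.2297°, so α ≈ 6.4594°.

6.5°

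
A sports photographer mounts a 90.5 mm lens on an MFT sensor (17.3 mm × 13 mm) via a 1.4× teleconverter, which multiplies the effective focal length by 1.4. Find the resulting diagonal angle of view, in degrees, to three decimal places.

9.762°

Effective focal length f = 90.5 × 1.4 = 126.7 mm.
Sensor diagonal = √(17.3² + 13²) = √468.2900 ≈ 21.6400 mm.
α = 2·arctan(21.640 / (2 × 126.7)) = 2·arctan(0.08540) ≈ 9.7623°.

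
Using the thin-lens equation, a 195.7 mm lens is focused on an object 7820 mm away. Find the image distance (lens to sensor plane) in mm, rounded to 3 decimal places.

1/dᵢ = 1/f − 1/dₒ = 1/195.7 − 1/7820 = 0.0049820 mm⁻¹.
dᵢ = 1/0.0049820 ≈ 200.7232 mm.

200.723 mm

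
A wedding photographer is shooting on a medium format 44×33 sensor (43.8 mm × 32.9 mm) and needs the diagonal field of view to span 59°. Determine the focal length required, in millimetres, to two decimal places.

48.41 mm

Sensor diagonal = √(43.8² + 32.9²) = √3000.8500 ≈ 54.7800 mm.
From α = 2·arctan(d/2f) we get f = d / (2·tan(α/2)).
With d = 54.7800 mm and α/2 = 29.5°, tan(α/2) ≈ 0.56577, so f ≈ 54.7800 / 1.13155 ≈ 48.4117 mm.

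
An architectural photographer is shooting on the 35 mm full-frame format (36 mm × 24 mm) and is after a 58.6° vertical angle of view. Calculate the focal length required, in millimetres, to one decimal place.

From α = 2·arctan(h/2f) we get f = h / (2·tan(α/2)).
With h = 24 mm and α/2 = 29.3°, tan(α/2) ≈ 0.56117, so f ≈ 24 / 1.12235 ≈ 21.3837 mm.

21.4 mm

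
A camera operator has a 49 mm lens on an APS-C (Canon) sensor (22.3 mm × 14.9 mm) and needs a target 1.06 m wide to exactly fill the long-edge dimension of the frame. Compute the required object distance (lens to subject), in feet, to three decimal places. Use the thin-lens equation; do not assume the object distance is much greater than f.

7.802 ft

W: 1.06 m = 1060 mm.
Magnification m = w/W = dᵢ/dₒ; combined with 1/f = 1/dₒ + 1/dᵢ this gives dₒ = f·(1 + W/w).
dₒ = 49 mm × (1 + 1060/22.3) = 49 × 48.5336 ≈ 2378.148 mm = 2378.148/304.8 ft = 7.80232 ft.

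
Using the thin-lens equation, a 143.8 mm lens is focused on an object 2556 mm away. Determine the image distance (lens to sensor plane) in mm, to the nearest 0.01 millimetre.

152.37 mm

1/dᵢ = 1/f − 1/dₒ = 1/143.8 − 1/2556 = 0.0065629 mm⁻¹.
dᵢ = 1/0.0065629 ≈ 152.3724 mm.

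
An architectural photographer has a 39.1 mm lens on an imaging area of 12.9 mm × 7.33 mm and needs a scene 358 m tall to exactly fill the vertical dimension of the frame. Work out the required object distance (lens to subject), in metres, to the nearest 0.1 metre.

W: 358 m = 358000 mm.
Magnification m = h/W = dᵢ/dₒ; combined with 1/f = 1/dₒ + 1/dᵢ this gives dₒ = f·(1 + W/h).
dₒ = 39.1 mm × (1 + 358000/7.33) = 39.1 × 48841.3820 ≈ 1909698.036 mm = 1909.7 m.

1909.7 m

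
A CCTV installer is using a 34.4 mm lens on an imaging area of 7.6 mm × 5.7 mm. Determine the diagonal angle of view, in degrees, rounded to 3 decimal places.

Sensor diagonal = √(7.6² + 5.7²) = √90.2500 ≈ 9.5000 mm.
Angle of view α = 2·arctan(d/2f) with d = 9.5000 mm and f = 34.4 mm.
d/2f = 0.13808; arctan(0.13808) ≈ 7.8618°, so α ≈ 15.7235°.

15.724°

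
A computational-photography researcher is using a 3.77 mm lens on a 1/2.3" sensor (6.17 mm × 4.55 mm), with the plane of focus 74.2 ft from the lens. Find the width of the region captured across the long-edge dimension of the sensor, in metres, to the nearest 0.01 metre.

dₒ: 74.2 ft × 304.8 mm/ft = 22616.16 mm.
Similar triangles through the lens centre give W/dₒ = w/dᵢ; with 1/f = 1/dₒ + 1/dᵢ this gives W = w·(dₒ − f)/f.
W = 6.17 mm × (22616.2 − 3.77) / 3.77 = 6.17 × 5997.9812 ≈ 37007.544 mm = 37.0075 m.

37.01 m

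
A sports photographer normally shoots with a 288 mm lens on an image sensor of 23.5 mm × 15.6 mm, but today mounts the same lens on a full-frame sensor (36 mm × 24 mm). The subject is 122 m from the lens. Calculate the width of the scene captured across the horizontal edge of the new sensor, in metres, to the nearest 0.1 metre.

The focal length stays 288 mm; the relevant sensor dimension is now w = 36 mm. Object distance dₒ = 122 m = 122000 mm.
Thin-lens field width W = w·(dₒ − f)/f = 36 × (122000 − 288)/288 ≈ 15214.000 mm = 15.214 m.

15.2 m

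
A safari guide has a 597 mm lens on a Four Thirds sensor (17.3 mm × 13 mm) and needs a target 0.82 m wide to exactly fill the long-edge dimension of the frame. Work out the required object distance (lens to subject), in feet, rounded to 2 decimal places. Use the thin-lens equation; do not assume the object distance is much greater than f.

W: 0.82 m = 820 mm.
Magnification m = w/W = dᵢ/dₒ; combined with 1/f = 1/dₒ + 1/dᵢ this gives dₒ = f·(1 + W/w).
dₒ = 597 mm × (1 + 820/17.3) = 597 × 48.3988 ≈ 28894.110 mm = 28894.110/304.8 ft = 94.797 ft.

94.80 ft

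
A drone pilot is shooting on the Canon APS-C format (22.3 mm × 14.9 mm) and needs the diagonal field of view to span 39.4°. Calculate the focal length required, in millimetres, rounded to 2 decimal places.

Sensor diagonal = √(22.3² + 14.9²) = √719.3000 ≈ 26.8198 mm.
From α = 2·arctan(d/2f) we get f = d / (2·tan(α/2)).
With d = 26.8198 mm and α/2 = 19.7°, tan(α/2) ≈ 0.35805, so f ≈ 26.8198 / 0.71610 ≈ 37.4524 mm.

37.45 mm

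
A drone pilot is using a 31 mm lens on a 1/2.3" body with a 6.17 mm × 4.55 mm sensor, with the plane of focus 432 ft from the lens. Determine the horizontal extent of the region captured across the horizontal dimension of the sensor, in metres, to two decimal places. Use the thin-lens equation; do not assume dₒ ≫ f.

26.20 m

dₒ: 432 ft × 304.8 mm/ft = 131673.60 mm.
Similar triangles through the lens centre give W/dₒ = w/dᵢ; with 1/f = 1/dₒ + 1/dᵢ this gives W = w·(dₒ − f)/f.
W = 6.17 mm × (131674 − 31) / 31 = 6.17 × 4246.5353 ≈ 26201.123 mm = 26.2011 m.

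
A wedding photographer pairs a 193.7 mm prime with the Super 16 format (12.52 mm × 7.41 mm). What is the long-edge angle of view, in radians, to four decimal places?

Angle of view α = 2·arctan(w/2f) with w = 12.52 mm and f = 193.7 mm.
w/2f = 0.03232; arctan(0.03232) ≈ 0.0323 rad, so α ≈ 0.0646 rad.

0.0646 rad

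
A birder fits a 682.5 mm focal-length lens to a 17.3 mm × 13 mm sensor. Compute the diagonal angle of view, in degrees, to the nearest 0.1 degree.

1.8°

Sensor diagonal = √(17.3² + 13²) = √468.2900 ≈ 21.6400 mm.
Angle of view α = 2·arctan(d/2f) with d = 21.6400 mm and f = 682.5 mm.
d/2f = 0.01585; arctan(0.01585) ≈ 0.9083°, so α ≈ 1.8165°.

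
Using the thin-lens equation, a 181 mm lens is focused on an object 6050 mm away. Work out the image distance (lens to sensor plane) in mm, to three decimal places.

1/dᵢ = 1/f − 1/dₒ = 1/181 − 1/6050 = 0.0053596 mm⁻¹.
dᵢ = 1/0.0053596 ≈ 186.5820 mm.

186.582 mm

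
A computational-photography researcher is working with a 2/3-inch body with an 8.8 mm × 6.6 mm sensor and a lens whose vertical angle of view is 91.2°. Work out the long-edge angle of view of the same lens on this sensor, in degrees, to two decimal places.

From the vertical AOV: f = 6.6 / (2·tan(45.6°)) = 6.6 / 2.04233 ≈ 3.2316 mm.
Long-edge AOV = 2·arctan(8.8 / (2 × 3.2316)) = 2·arctan(1.36156) ≈ 107.4088°.

107.41°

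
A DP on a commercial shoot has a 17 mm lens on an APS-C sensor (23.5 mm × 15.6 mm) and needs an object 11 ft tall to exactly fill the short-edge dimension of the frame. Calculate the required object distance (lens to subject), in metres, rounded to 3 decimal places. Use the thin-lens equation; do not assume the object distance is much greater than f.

W: 11 ft × 304.8 mm/ft = 3352.80 mm.
Magnification m = h/W = dᵢ/dₒ; combined with 1/f = 1/dₒ + 1/dᵢ this gives dₒ = f·(1 + W/h).
dₒ = 17 mm × (1 + 3352.8/15.6) = 17 × 215.9231 ≈ 3670.692 mm = 3.67069 m.

3.671 m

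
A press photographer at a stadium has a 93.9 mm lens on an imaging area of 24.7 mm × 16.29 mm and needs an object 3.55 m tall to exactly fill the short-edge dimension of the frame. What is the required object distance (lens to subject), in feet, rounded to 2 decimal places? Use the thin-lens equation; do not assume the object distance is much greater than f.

67.44 ft

W: 3.55 m = 3550 mm.
Magnification m = h/W = dᵢ/dₒ; combined with 1/f = 1/dₒ + 1/dᵢ this gives dₒ = f·(1 + W/h).
dₒ = 93.9 mm × (1 + 3550/16.29) = 93.9 × 218.9251 ≈ 20557.068 mm = 20557.068/304.8 ft = 67.4444 ft.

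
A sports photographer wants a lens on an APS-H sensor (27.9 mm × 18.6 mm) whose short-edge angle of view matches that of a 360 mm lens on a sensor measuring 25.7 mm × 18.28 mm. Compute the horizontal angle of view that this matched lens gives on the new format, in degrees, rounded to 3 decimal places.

Equal short-edge AOV ⇒ f₂ = f₁ · 18.6/18.28 = 360 × 1.01751 ≈ 366.3020 mm.
Horizontal AOV on the new format = 2·arctan(27.9 / (2 × 366.3020)) = 2·arctan(0.03808) ≈ 4.3619°.

4.362°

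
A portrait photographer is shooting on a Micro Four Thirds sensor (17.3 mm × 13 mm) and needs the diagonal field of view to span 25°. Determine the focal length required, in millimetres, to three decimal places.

Sensor diagonal = √(17.3² + 13²) = √468.2900 ≈ 21.6400 mm.
From α = 2·arctan(d/2f) we get f = d / (2·tan(α/2)).
With d = 21.6400 mm and α/2 = 12.5°, tan(α/2) ≈ 0.22169, so f ≈ 21.6400 / 0.44339 ≈ 48.8059 mm.

48.806 mm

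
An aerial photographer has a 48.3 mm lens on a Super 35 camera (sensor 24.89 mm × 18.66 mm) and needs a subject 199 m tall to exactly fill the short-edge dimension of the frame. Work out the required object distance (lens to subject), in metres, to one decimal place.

515.1 m

W: 199 m = 199000 mm.
Magnification m = h/W = dᵢ/dₒ; combined with 1/f = 1/dₒ + 1/dᵢ this gives dₒ = f·(1 + W/h).
dₒ = 48.3 mm × (1 + 199000/18.66) = 48.3 × 10665.5230 ≈ 515144.763 mm = 515.145 m.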